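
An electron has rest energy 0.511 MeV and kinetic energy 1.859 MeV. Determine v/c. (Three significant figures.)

0.976

K = (γ−1)mc², so γ = 1 + 1.859/0.511 = 4.638.
Then v/c = √(1 − γ⁻²) = √(1 − 0.0464877) = √0.9535123 = 0.976.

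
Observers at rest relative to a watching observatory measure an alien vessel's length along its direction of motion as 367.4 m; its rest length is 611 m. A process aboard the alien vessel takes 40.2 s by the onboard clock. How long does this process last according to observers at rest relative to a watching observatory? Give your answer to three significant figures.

66.9 s

γ = L₀/L = 611/367.4 = 1.66304.
The same γ dilates the second interval: 1.66304 × 40.2 s = 66.9 s.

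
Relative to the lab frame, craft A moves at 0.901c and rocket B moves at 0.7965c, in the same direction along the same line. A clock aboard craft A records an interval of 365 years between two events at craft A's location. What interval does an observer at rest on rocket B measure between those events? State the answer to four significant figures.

392.9 years

Transform craft A's velocity into rocket B's frame: (0.901 − 0.7965)/(1 − 0.901·0.7965) = 0.1045/0.2823535, so the relative speed is 0.3701c.
γ for this relative speed: γ = 1/√(1 − 0.136974) = 1.0764.
Craft A's interval is proper; time dilation gives Δt_B = γΔτ = 1.0764 × 365 years = 392.9 years.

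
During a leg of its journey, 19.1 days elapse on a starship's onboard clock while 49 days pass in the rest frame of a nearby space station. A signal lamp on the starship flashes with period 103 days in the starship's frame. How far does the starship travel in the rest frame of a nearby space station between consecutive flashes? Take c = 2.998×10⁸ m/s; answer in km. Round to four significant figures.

6.303×10^12 km

The time-dilation ratio gives γ = 49/19.1 = 2.56545.
β = √(1 − 1/γ²) = 0.9209. Lab-frame period = γτ = 2.56545×103 days = 264.24 days. Distance = βc × γτ = 0.9209 × 2.998×10⁸ m/s × 22830336 s = 6.3031×10^15 m = 6.303×10^12 km.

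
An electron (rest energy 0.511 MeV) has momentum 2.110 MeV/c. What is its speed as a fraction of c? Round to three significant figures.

0.972c

pc/(mc²) = 2.110/0.511 = 4.1292 = βγ = β/√(1−β²).
So β² = x²/(1 + x²) with x = 4.1292: x² = 17.0503, β² = 17.0503/18.0503 = 0.944599, β = 0.972.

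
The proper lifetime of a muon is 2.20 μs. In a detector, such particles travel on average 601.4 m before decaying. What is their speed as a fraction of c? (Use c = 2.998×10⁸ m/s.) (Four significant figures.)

0.6738c

Let x = d/(cτ) = 601.4 m / (2.998×10⁸ m/s × 2.200×10^-6 s) = 0.91182. Since d = βγcτ, x = βγ = β/√(1−β²).
Solving: β² = x²/(1+x²) = 0.831416/1.831416 = 0.453974, so β = 0.6738.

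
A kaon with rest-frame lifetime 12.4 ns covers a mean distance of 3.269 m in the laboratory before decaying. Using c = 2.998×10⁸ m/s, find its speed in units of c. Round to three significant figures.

d = βγcτ ⇒ βγ = d/(cτ) = 3.269 m / (3.71752 m) = 0.87935.
β = (βγ)/√(1+(βγ)²) = 0.87935/√1.773256 = 0.660.

0.660c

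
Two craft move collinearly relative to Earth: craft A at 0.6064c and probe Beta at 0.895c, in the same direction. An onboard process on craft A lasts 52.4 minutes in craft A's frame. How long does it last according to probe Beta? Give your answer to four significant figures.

67.55 minutes

The velocity of craft A relative to probe Beta is (0.6064 − 0.895)c / (1 − 0.6064×0.895) = −0.63113c; relative speed 0.63113c.
At |u| = 0.63113c, γ = (1 − 0.398325)^(−1/2) = 1.2892.
Craft A's interval is proper; time dilation gives Δt_B = γΔτ = 1.2892 × 52.4 minutes = 67.55 minutes.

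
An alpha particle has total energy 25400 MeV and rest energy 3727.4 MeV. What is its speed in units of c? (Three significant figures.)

γ = E/(mc²) = 25400/3727.4 = 6.8144.
β = √(1 − 1/γ²) = √(1 − 0.021535) = √0.978465 = 0.989.

0.989c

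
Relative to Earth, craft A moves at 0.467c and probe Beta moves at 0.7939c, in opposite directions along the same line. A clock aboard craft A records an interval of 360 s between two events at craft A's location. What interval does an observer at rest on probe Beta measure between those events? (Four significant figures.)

Speed of craft A in probe Beta's frame: u = (v_A + v_B)/(1 + v_A v_B/c²) = (0.467 + 0.7939)/(1 + 0.467×0.7939) = 1.2609/1.3707513 = 0.91986; |u| = 0.91986c.
At |u| = 0.91986c, γ = (1 − 0.846142)^(−1/2) = 2.5494.
Craft A's interval is proper; time dilation gives Δt_B = γΔτ = 2.5494 × 360 s = 917.8 s.

917.8 s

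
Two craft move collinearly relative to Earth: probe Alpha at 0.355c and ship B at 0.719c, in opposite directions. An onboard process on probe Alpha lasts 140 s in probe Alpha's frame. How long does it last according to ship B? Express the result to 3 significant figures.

Transform probe Alpha's velocity into ship B's frame: (0.355 + 0.719)/(1 + 0.355·0.719) = 1.074/1.255245, so the relative speed is 0.85561c.
γ for this relative speed: γ = 1/√(1 − 0.732068) = 1.9319.
The clock on probe Alpha records proper time, so ship B measures Δt = γΔτ = 1.9319 × 140 = 270 s.

270 s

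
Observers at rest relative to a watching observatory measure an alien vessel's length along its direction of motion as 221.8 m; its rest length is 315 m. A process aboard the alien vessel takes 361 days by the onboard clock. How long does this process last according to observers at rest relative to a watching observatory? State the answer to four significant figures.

512.7 days

γ = L₀/L = 315/221.8 = 1.4202.
The same γ dilates the second interval: 1.4202 × 361 days = 512.7 days.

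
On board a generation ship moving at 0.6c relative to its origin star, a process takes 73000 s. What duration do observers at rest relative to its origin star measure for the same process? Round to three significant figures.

β² = 0.36, so γ = 1/√0.64 = 1.25.
Time dilation: Δt = γ·Δτ = 1.25 × 73000 = 91200 s.

91200 s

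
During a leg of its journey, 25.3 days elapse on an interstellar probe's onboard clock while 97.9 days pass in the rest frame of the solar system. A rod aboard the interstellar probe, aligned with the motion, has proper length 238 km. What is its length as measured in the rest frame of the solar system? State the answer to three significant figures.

The time-dilation ratio gives γ = 97.9/25.3 = 3.86957.
L = L₀/γ = 238/3.86957 = 61.5 km.

61.5 km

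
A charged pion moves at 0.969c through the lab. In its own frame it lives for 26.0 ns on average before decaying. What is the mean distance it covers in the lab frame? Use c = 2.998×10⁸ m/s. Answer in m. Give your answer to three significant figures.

Lorentz factor: γ = (1 − 0.938961)^(−1/2) = 4.0476.
Lab-frame lifetime: Δt = γτ = 4.0476 × 26.0 ns = 105.24 ns.
Distance: d = vΔt = 0.969 × 2.998×10⁸ m/s × 1.0524×10^-7 s = 30.6 m.

30.6 m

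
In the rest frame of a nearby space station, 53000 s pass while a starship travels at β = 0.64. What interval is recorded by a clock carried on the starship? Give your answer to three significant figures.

40700 s

With β = 0.64, γ = 1/√(1 − 0.64²) = 1/√0.5904 = 1.3014.
The moving clock records proper time: Δτ = Δt/γ = 53000/1.3014 = 40700 s.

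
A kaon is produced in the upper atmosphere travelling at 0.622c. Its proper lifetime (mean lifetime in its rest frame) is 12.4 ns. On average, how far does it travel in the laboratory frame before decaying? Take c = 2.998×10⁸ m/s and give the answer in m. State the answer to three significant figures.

β² = 0.386884, so γ = 1/√0.613116 = 1.2771.
Lab-frame lifetime: Δt = γτ = 1.2771 × 12.4 ns = 15.836 ns.
Distance: d = vΔt = 0.622 × 2.998×10⁸ m/s × 1.5836×10^-8 s = 2.95 m.

2.95 m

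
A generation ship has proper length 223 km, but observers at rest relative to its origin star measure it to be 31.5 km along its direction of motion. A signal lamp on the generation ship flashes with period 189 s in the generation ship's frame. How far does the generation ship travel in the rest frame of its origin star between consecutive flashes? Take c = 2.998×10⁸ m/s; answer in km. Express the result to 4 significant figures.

From L = L₀/γ: γ = 223/31.5 = 7.07937.
β = √(1 − 1/γ²) = 0.98997. Lab-frame period = γτ = 7.07937×189 s = 1338 s. Distance = βc × γτ = 0.98997 × 2.998×10⁸ m/s × 1338 s = 3.9711×10^11 m = 3.971×10^8 km.

3.971×10^8 km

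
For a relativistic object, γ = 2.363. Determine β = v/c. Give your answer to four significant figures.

0.9060

β = √(1 − 1/γ²) = √(1 − 1/5.583769) = √0.820909 = 0.9060.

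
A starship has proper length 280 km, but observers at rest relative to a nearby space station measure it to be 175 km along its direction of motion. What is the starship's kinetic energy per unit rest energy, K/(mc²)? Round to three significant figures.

0.600

From L = L₀/γ: γ = 280/175 = 1.6.
K/(mc²) = γ − 1 = 1.6 − 1 = 0.600.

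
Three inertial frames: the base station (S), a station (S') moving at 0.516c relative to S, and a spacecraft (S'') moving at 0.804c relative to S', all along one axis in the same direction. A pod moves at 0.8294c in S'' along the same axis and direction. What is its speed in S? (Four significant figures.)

0.9936c

First combine the pod and spacecraft (S''→S'): u₁ = (0.8294 + 0.804)/(1 + 0.8294×0.804) = 1.6334/1.6668376 = 0.97994.
Then combine with the station (S'→S): u = (0.97994 + 0.516)/(1 + 0.97994×0.516) = 1.49594/1.50564904 = 0.99355.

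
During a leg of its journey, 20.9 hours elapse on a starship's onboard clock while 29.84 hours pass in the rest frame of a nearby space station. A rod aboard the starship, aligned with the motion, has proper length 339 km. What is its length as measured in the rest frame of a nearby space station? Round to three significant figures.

γ = Δt/Δτ = 29.84/20.9 = 1.42775.
The rod contracts by the same γ: 339 km / 1.42775 = 237 km.

237 km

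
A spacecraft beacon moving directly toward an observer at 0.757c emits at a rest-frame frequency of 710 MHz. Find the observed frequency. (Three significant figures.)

1910 MHz

Relativistic Doppler (source moving toward): f_obs = f_src · √((1+β)/(1−β)).
With β = 0.757: factor = √(1.757/0.243) = 2.689.
f_obs = 710 × 2.689 = 1910 MHz.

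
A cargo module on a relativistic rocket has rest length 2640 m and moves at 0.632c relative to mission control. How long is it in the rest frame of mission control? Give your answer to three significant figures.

γ = 1/√(1 − β²) = 1/√(1 − 0.399424) = 1/√0.600576 = 1/0.774968 = 1.2904.
Length contraction: L = L₀/γ = 2640/1.2904 = 2050 m.

2050 m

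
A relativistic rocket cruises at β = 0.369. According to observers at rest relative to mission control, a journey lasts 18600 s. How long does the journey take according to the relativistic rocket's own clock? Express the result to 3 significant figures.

γ = 1/√(1 − β²) = 1/√(1 − 0.136161) = 1/√0.863839 = 1/0.929429 = 1.0759.
The relativistic rocket's clock runs slow as seen from mission control, so Δτ = Δt/γ = 18600/1.0759 = 17300 s.

17300 s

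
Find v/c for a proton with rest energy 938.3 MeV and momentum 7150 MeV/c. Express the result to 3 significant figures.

pc/(mc²) = 7150/938.3 = 7.6202 = βγ = β/√(1−β²).
So β² = x²/(1 + x²) with x = 7.6202: x² = 58.0674, β² = 58.0674/59.0674 = 0.98307, β = 0.991.

0.991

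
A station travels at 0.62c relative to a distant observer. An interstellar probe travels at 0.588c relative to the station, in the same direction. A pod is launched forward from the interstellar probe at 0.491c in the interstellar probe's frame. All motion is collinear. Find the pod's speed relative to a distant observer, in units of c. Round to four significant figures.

0.9593c

Apply u = (u'+v)/(1+u'v) twice. Pod in the station frame: (0.491+0.588)/(1+0.491·0.588) = 1.079/1.288708 = 0.83727c.
That velocity, transformed to the rest frame of a distant observer: (0.83727+0.62)/(1+0.83727·0.62) = 1.45727/1.5191074 = 0.95929c.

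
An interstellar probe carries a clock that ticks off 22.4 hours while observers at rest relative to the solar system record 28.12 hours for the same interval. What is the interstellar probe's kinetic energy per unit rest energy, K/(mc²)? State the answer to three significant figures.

0.255

γ = Δt/Δτ = 28.12/22.4 = 1.25536.
Since K = (γ−1)mc², K/(mc²) = 1.25536 − 1 = 0.255.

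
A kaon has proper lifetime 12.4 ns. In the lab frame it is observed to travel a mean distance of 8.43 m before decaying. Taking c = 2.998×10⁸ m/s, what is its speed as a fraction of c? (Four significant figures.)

Lab distance = (lab lifetime)·v = γτ·βc, so βγ = d/(cτ) = 8.430/(2.998×10⁸ × 1.240×10^-8) = 2.2676.
With βγ = 2.2676: γ² = 1 + (βγ)² = 6.14201, and β = (βγ)/γ = 2.2676/2.47831 = 0.9150.

0.9150c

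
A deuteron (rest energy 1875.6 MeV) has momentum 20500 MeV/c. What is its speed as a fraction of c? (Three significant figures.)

pc/(mc²) = 20500/1875.6 = 10.93 = βγ = β/√(1−β²).
So β² = x²/(1 + x²) with x = 10.93: x² = 119.465, β² = 119.465/120.465 = 0.991699, β = 0.996.

0.996c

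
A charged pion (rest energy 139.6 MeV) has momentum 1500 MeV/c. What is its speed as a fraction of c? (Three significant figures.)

βγ = pc/(mc²) = 1500/139.6 = 10.745.
Since γ² = 1 + (βγ)² = 116.455, γ = √116.455 = 10.7914, and β = (βγ)/γ = 10.745/10.7914 = 0.996.

0.996c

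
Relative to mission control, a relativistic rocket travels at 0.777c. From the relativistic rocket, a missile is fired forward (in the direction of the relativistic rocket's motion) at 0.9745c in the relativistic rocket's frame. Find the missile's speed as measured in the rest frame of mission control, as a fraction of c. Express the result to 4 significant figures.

0.9968c

In units of c, u = (u' + v)/(1 + u'v) with u' = 0.9745 and v = 0.777.
Numerator: 0.9745 + 0.777 = 1.7515. Denominator: 1 + (0.9745)(0.777) = 1.7571865.
u = 1.7515/1.7571865 = 0.99676, so the speed is 0.9968c.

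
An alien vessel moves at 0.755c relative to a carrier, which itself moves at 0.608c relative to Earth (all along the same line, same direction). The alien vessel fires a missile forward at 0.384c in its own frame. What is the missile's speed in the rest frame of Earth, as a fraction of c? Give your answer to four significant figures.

Compose velocities in two stages. Stage 1 (into S'): u₁ = (0.384+0.755)/(1+0.384×0.755) = 0.883.
Stage 2 (into S): u = (0.883+0.608)/(1+0.883×0.608) = 0.97016, so the speed is 0.9702c.

0.9702c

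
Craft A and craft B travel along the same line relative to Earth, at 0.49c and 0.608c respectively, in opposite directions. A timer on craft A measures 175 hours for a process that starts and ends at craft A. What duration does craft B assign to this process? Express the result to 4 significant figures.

Transform craft A's velocity into craft B's frame: (0.49 + 0.608)/(1 + 0.49·0.608) = 1.098/1.29792, so the relative speed is 0.84597c.
γ for this relative speed: γ = 1/√(1 − 0.715665) = 1.8754.
Craft A's interval is proper; time dilation gives Δt_B = γΔτ = 1.8754 × 175 hours = 328.2 hours.

328.2 hours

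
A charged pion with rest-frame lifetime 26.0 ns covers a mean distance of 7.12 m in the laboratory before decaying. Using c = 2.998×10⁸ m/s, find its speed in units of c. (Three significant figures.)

0.674c

Lab distance = (lab lifetime)·v = γτ·βc, so βγ = d/(cτ) = 7.120/(2.998×10⁸ × 2.600×10^-8) = 0.91343.
With βγ = 0.91343: γ² = 1 + (βγ)² = 1.834354, and β = (βγ)/γ = 0.91343/1.35438 = 0.674.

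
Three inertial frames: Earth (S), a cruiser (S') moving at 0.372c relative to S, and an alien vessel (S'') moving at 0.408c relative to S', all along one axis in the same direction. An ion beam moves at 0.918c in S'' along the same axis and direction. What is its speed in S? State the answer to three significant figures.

0.984c

Compose velocities in two stages. Stage 1 (into S'): u₁ = (0.918+0.408)/(1+0.918×0.408) = 0.96468.
Stage 2 (into S): u = (0.96468+0.372)/(1+0.96468×0.372) = 0.98368, so the speed is 0.984c.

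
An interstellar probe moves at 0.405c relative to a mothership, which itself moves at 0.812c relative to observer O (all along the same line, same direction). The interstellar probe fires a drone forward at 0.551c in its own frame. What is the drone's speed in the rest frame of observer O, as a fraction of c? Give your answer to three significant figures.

0.975c

Compose velocities in two stages. Stage 1 (into S'): u₁ = (0.551+0.405)/(1+0.551×0.405) = 0.78159.
Stage 2 (into S): u = (0.78159+0.812)/(1+0.78159×0.812) = 0.97488, so the speed is 0.975c.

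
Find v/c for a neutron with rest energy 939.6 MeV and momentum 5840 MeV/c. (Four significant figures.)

0.9873

pc/(mc²) = 5840/939.6 = 6.2154 = βγ = β/√(1−β²).
So β² = x²/(1 + x²) with x = 6.2154: x² = 38.6312, β² = 38.6312/39.6312 = 0.974767, β = 0.9873.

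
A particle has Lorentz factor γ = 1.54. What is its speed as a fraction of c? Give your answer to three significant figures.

0.760c

β = √(1 − 1/γ²) = √(1 − 1/2.3716) = √0.578344 = 0.760.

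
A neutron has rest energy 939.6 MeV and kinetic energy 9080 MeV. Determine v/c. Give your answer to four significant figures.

0.9956

K = (γ−1)mc², so γ = 1 + 9080/939.6 = 10.664.
Then v/c = √(1 − γ⁻²) = √(1 − 0.00879346) = √0.99120654 = 0.9956.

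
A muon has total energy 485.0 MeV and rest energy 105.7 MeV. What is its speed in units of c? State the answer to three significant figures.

0.976c

γ = E/(mc²) = 485.0/105.7 = 4.5885.
β = √(1 − 1/γ²) = √(1 − 0.0474962) = √0.9525038 = 0.976.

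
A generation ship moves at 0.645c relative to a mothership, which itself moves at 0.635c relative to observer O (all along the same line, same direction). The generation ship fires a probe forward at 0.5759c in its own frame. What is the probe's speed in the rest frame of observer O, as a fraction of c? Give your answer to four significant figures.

First combine the probe and generation ship (S''→S'): u₁ = (0.5759 + 0.645)/(1 + 0.5759×0.645) = 1.2209/1.3714555 = 0.89022.
Then combine with the mothership (S'→S): u = (0.89022 + 0.635)/(1 + 0.89022×0.635) = 1.52522/1.5652897 = 0.9744.

0.9744c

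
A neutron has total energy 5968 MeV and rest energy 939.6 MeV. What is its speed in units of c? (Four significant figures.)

0.9875c

Total energy E = γmc² gives γ = 5968/939.6 = 6.3516.
Hence β = √(1 − 1/γ²) = √(1 − 0.0247876) = √0.9752124 = 0.9875.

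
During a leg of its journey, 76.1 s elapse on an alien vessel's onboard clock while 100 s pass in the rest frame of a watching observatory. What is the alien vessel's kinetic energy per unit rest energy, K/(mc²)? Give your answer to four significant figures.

0.3141

γ = Δt/Δτ = 100/76.1 = 1.31406.
Since K = (γ−1)mc², K/(mc²) = 1.31406 − 1 = 0.3141.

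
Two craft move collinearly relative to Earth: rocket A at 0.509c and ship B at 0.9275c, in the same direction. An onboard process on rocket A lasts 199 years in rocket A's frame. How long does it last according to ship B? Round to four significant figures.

326.5 years

The velocity of rocket A relative to ship B is (0.509 − 0.9275)c / (1 − 0.509×0.9275) = −0.79276c; relative speed 0.79276c.
At |u| = 0.79276c, γ = (1 − 0.628468)^(−1/2) = 1.6406.
The clock on rocket A records proper time, so ship B measures Δt = γΔτ = 1.6406 × 199 = 326.5 years.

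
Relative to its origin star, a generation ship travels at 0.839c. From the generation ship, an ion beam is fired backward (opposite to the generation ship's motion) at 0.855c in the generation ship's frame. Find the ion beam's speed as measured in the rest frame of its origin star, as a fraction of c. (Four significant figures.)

In units of c, u = (u' + v)/(1 + u'v) with u' = −0.855 and v = 0.839.
Numerator: −0.855 + 0.839 = −0.016. Denominator: 1 + (−0.855)(0.839) = 0.282655.
u = −0.016/0.282655 = −0.056606, so the speed is 0.05661c.

0.05661c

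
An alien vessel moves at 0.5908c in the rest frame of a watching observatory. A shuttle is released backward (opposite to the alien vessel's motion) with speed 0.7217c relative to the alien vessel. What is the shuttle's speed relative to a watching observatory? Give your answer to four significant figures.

0.2282c

In units of c, u = (u' + v)/(1 + u'v) with u' = −0.7217 and v = 0.5908.
Numerator: −0.7217 + 0.5908 = −0.1309. Denominator: 1 + (−0.7217)(0.5908) = 0.57361964.
u = −0.1309/0.57361964 = −0.2282, so the speed is 0.2282c.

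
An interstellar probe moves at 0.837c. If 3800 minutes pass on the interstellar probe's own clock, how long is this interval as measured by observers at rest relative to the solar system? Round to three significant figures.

With β = 0.837, γ = 1/√(1 − 0.837²) = 1/√0.299431 = 1.8275.
Time dilation: Δt = γ·Δτ = 1.8275 × 3800 = 6940 minutes.

6940 minutes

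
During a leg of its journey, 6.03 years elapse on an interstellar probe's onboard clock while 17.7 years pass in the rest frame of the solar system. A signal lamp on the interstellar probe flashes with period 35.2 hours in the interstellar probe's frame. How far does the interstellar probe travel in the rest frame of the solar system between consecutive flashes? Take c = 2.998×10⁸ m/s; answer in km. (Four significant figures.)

1.048×10^11 km

From Δt = γΔτ: γ = 17.7/6.03 = 2.93532.
β = √(1 − 1/γ²) = 0.94018. Lab-frame period = γτ = 2.93532×35.2 hours = 103.32 hours. Distance = βc × γτ = 0.94018 × 2.998×10⁸ m/s × 371952 s = 1.0484×10^14 m = 1.048×10^11 km.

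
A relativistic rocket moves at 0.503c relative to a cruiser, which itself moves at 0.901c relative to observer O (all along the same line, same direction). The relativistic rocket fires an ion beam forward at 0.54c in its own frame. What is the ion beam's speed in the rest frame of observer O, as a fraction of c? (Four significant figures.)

0.9898c

Compose velocities in two stages. Stage 1 (into S'): u₁ = (0.54+0.503)/(1+0.54×0.503) = 0.82021.
Stage 2 (into S): u = (0.82021+0.901)/(1+0.82021×0.901) = 0.98976, so the speed is 0.9898c.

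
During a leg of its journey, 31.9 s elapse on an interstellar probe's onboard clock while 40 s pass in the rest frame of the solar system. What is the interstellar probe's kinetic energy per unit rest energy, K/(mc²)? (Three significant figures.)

γ = Δt/Δτ = 40/31.9 = 1.25392.
Since K = (γ−1)mc², K/(mc²) = 1.25392 − 1 = 0.254.

0.254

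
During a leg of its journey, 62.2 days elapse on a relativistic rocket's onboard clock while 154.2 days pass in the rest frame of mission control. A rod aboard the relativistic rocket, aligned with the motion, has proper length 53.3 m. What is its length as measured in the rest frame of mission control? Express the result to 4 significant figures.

21.50 m

γ = Δt/Δτ = 154.2/62.2 = 2.4791.
The rod contracts by the same γ: 53.3 m / 2.4791 = 21.50 m.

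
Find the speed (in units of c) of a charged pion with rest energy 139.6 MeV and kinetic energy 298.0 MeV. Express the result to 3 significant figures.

γ = 1 + K/(mc²) = 1 + 298.0/139.6 = 3.1347.
β = √(1 − 1/γ²) = √(1 − 0.101767) = √0.898233 = 0.948.

0.948c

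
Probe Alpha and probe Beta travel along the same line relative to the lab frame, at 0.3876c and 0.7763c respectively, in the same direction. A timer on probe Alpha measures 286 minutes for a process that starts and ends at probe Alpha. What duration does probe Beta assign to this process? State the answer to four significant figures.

Speed of probe Alpha in probe Beta's frame: u = (v_A − v_B)/(1 − v_A v_B/c²) = (0.3876 − 0.7763)/(1 − 0.3876×0.7763) = −0.3887/0.69910612 = −0.556; |u| = 0.556c.
γ for this relative speed: γ = 1/√(1 − 0.309136) = 1.2031.
The clock on probe Alpha records proper time, so probe Beta measures Δt = γΔτ = 1.2031 × 286 = 344.1 minutes.

344.1 minutes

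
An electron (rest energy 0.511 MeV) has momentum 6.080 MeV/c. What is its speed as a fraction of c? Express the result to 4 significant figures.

0.9965c

βγ = pc/(mc²) = 6.080/0.511 = 11.898.
Since γ² = 1 + (βγ)² = 142.562, γ = √142.562 = 11.9399, and β = (βγ)/γ = 11.898/11.9399 = 0.9965.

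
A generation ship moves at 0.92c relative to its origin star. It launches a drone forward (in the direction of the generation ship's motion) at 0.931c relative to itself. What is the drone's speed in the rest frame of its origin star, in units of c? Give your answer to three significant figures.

In units of c, u = (u' + v)/(1 + u'v) with u' = 0.931 and v = 0.92.
Numerator: 0.931 + 0.92 = 1.851. Denominator: 1 + (0.931)(0.92) = 1.85652.
u = 1.851/1.85652 = 0.99703, so the speed is 0.997c.

0.997c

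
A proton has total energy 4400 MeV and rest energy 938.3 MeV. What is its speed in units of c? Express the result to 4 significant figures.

0.9770c

Total energy E = γmc² gives γ = 4400/938.3 = 4.6893.
Hence β = √(1 − 1/γ²) = √(1 − 0.0454762) = √0.9545238 = 0.9770.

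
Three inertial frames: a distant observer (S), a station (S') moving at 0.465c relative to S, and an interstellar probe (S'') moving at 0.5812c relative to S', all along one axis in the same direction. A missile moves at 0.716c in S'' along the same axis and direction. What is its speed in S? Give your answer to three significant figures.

0.968c

Compose velocities in two stages. Stage 1 (into S'): u₁ = (0.716+0.5812)/(1+0.716×0.5812) = 0.91601.
Stage 2 (into S): u = (0.91601+0.465)/(1+0.91601×0.465) = 0.96849, so the speed is 0.968c.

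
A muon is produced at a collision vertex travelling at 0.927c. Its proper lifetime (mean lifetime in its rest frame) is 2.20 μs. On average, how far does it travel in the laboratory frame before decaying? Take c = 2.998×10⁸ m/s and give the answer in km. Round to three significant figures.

1.63 km

Lorentz factor: γ = (1 − 0.859329)^(−1/2) = 2.6662.
Lab-frame lifetime: Δt = γτ = 2.6662 × 2.20 μs = 5.8656 μs.
Distance: d = vΔt = 0.927 × 2.998×10⁸ m/s × 5.8656×10^-6 s = 1630 m = 1.63 km.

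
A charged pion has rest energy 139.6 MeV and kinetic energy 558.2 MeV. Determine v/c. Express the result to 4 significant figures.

0.9798

γ = 1 + K/(mc²) = 1 + 558.2/139.6 = 4.9986.
β = √(1 − 1/γ²) = √(1 − 0.0400224) = √0.9599776 = 0.9798.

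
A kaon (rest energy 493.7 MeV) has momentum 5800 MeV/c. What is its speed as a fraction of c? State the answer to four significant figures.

0.9964c

pc/(mc²) = 5800/493.7 = 11.748 = βγ = β/√(1−β²).
So β² = x²/(1 + x²) with x = 11.748: x² = 138.016, β² = 138.016/139.016 = 0.992807, β = 0.9964.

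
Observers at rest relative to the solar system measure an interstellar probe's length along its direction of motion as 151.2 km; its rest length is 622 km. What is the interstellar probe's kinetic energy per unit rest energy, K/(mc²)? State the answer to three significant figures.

3.11

γ = L₀/L = 622/151.2 = 4.11376.
Since K = (γ−1)mc², K/(mc²) = 4.11376 − 1 = 3.11.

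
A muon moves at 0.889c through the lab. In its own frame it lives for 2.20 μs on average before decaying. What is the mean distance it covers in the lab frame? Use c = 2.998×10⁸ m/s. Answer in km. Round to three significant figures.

1.28 km

With β = 0.889, γ = 1/√(1 − 0.889²) = 1/√0.209679 = 2.1838.
Lab-frame lifetime: Δt = γτ = 2.1838 × 2.20 μs = 4.8044 μs.
Distance: d = vΔt = 0.889 × 2.998×10⁸ m/s × 4.8044×10^-6 s = 1280 m = 1.28 km.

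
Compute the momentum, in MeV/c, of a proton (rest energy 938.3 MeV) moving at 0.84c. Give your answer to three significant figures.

1450 MeV/c

γ = 1/√(1 − β²) = 1/√(1 − 0.7056) = 1/√0.2944 = 1/0.542586 = 1.843.
Momentum: p = γβ·mc = 1.843 × 0.84 × 938.3 MeV/c = 1450 MeV/c.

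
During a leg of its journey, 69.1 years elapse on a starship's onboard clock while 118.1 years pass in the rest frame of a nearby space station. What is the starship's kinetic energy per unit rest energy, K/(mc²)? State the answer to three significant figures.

0.709

γ = Δt/Δτ = 118.1/69.1 = 1.70912.
K/(mc²) = γ − 1 = 1.70912 − 1 = 0.709.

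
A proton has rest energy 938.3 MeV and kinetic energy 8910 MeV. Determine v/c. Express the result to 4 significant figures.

γ = 1 + K/(mc²) = 1 + 8910/938.3 = 10.496.
β = √(1 − 1/γ²) = √(1 − 0.00907721) = √0.99092279 = 0.9955.

0.9955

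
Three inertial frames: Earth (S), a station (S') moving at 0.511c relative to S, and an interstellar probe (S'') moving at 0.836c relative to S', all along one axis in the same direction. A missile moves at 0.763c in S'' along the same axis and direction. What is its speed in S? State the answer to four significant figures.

0.9923c

First combine the missile and interstellar probe (S''→S'): u₁ = (0.763 + 0.836)/(1 + 0.763×0.836) = 1.599/1.637868 = 0.97627.
Then combine with the station (S'→S): u = (0.97627 + 0.511)/(1 + 0.97627×0.511) = 1.48727/1.49887397 = 0.99226.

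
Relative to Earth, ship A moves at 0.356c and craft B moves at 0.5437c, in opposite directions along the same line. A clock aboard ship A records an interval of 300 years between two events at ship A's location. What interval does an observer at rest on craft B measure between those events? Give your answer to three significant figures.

Transform ship A's velocity into craft B's frame: (0.356 + 0.5437)/(1 + 0.356·0.5437) = 0.8997/1.1935572, so the relative speed is 0.7538c.
γ for this relative speed: γ = 1/√(1 − 0.568214) = 1.5218.
Ship A's interval is proper; time dilation gives Δt_B = γΔτ = 1.5218 × 300 years = 457 years.

457 years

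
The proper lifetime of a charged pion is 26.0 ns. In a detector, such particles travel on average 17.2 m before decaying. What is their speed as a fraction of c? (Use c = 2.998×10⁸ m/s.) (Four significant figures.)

Let x = d/(cτ) = 17.20 m / (2.998×10⁸ m/s × 2.600×10^-8 s) = 2.2066. Since d = βγcτ, x = βγ = β/√(1−β²).
Solving: β² = x²/(1+x²) = 4.86908/5.86908 = 0.829616, so β = 0.9108.

0.9108c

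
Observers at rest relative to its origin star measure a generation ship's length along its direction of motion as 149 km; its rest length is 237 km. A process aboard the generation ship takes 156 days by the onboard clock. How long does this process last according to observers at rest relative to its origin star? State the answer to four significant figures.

γ = L₀/L = 237/149 = 1.5906.
The same γ dilates the second interval: 1.5906 × 156 days = 248.1 days.

248.1 days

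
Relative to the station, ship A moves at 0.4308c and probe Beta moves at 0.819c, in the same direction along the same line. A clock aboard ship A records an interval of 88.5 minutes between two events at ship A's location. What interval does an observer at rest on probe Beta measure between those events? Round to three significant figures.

The velocity of ship A relative to probe Beta is (0.4308 − 0.819)c / (1 − 0.4308×0.819) = −0.59984c; relative speed 0.59984c.
At |u| = 0.59984c, γ = (1 − 0.359808)^(−1/2) = 1.2498.
Ship A's interval is proper; time dilation gives Δt_B = γΔτ = 1.2498 × 88.5 minutes = 111 minutes.

111 minutes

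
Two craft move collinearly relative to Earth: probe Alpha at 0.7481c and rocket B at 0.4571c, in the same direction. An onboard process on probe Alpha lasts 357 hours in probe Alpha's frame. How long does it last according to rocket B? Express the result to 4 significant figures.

398.0 hours

Speed of probe Alpha in rocket B's frame: u = (v_A − v_B)/(1 − v_A v_B/c²) = (0.7481 − 0.4571)/(1 − 0.7481×0.4571) = 0.291/0.65804349 = 0.44222; |u| = 0.44222c.
At |u| = 0.44222c, γ = (1 − 0.195559)^(−1/2) = 1.1149.
Probe Alpha's interval is proper; time dilation gives Δt_B = γΔτ = 1.1149 × 357 hours = 398.0 hours.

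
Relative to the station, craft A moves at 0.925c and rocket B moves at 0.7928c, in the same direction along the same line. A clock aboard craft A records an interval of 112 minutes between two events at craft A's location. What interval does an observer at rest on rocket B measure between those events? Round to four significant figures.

Transform craft A's velocity into rocket B's frame: (0.925 − 0.7928)/(1 − 0.925·0.7928) = 0.1322/0.26666, so the relative speed is 0.49576c.
γ for this relative speed: γ = 1/√(1 − 0.245778) = 1.1515.
The clock on craft A records proper time, so rocket B measures Δt = γΔτ = 1.1515 × 112 = 129.0 minutes.

129.0 minutes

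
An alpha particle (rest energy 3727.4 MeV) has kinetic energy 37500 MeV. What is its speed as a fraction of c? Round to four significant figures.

K = (γ−1)mc², so γ = 1 + 37500/3727.4 = 11.061.
Then v/c = √(1 − γ⁻²) = √(1 − 0.00817356) = √0.99182644 = 0.9959.

0.9959c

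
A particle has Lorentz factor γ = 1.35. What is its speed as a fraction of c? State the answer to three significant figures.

β = √(1 − 1/γ²) = √(1 − 1/1.8225) = √0.451303 = 0.672.

0.672c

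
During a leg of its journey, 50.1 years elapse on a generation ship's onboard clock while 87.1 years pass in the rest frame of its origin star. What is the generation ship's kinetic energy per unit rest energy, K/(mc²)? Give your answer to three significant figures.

From Δt = γΔτ: γ = 87.1/50.1 = 1.73852.
Since K = (γ−1)mc², K/(mc²) = 1.73852 − 1 = 0.739.

0.739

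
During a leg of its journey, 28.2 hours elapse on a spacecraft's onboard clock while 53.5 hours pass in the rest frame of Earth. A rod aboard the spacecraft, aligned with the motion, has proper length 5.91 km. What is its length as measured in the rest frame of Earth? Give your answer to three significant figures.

The time-dilation ratio gives γ = 53.5/28.2 = 1.89716.
L = L₀/γ = 5.91/1.89716 = 3.12 km.

3.12 km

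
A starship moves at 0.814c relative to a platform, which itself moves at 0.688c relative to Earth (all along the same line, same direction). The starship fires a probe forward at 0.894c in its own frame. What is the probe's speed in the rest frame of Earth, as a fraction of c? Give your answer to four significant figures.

Apply u = (u'+v)/(1+u'v) twice. Probe in the platform frame: (0.894+0.814)/(1+0.894·0.814) = 1.708/1.727716 = 0.98859c.
That velocity, transformed to the rest frame of Earth: (0.98859+0.688)/(1+0.98859·0.688) = 1.67659/1.68014992 = 0.99788c.

0.9979c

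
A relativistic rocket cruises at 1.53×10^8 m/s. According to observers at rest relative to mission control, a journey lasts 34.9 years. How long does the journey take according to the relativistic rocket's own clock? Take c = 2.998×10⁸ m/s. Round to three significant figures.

30.0 years

β = v/c = (1.53×10^8 m/s)/(2.998×10⁸ m/s) = 0.51034.
With β = 0.51034, γ = 1/√(1 − 0.51034²) = 1/√0.7395530844 = 1.1628.
The moving clock records proper time: Δτ = Δt/γ = 34.9/1.1628 = 30.0 years.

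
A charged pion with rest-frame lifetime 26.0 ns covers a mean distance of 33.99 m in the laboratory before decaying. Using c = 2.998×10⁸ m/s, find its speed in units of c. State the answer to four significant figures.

0.9747c

Lab distance = (lab lifetime)·v = γτ·βc, so βγ = d/(cτ) = 33.99/(2.998×10⁸ × 2.600×10^-8) = 4.3606.
With βγ = 4.3606: γ² = 1 + (βγ)² = 20.0148, and β = (βγ)/γ = 4.3606/4.47379 = 0.9747.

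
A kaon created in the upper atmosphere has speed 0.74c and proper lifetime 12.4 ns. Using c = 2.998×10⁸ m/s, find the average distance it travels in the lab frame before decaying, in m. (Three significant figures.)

4.09 m

γ = 1/√(1 − β²) = 1/√(1 − 0.5476) = 1/√0.4524 = 1/0.672607 = 1.4868.
Lab-frame lifetime: Δt = γτ = 1.4868 × 12.4 ns = 18.436 ns.
Distance: d = vΔt = 0.74 × 2.998×10⁸ m/s × 1.8436×10^-8 s = 4.09 m.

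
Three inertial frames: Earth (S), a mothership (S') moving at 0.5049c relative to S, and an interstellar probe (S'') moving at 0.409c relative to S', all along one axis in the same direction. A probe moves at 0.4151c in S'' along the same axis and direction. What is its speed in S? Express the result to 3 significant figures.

Compose velocities in two stages. Stage 1 (into S'): u₁ = (0.4151+0.409)/(1+0.4151×0.409) = 0.70449.
Stage 2 (into S): u = (0.70449+0.5049)/(1+0.70449×0.5049) = 0.89208, so the speed is 0.892c.

0.892c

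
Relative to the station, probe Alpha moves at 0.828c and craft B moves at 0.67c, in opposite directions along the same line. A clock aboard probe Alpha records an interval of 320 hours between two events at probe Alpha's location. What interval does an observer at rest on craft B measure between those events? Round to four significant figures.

1195 hours

Speed of probe Alpha in craft B's frame: u = (v_A + v_B)/(1 + v_A v_B/c²) = (0.828 + 0.67)/(1 + 0.828×0.67) = 1.498/1.55476 = 0.96349; |u| = 0.96349c.
At |u| = 0.96349c, γ = (1 − 0.928313)^(−1/2) = 3.7349.
Probe Alpha's interval is proper; time dilation gives Δt_B = γΔτ = 3.7349 × 320 hours = 1195 hours.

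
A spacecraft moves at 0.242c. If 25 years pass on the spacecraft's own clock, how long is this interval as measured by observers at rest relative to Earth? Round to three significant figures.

With β = 0.242, γ = 1/√(1 − 0.242²) = 1/√0.941436 = 1.0306.
The onboard clock measures proper time, so the interval in the rest frame of Earth is dilated: Δt = γ·Δτ = 1.0306 × 25 years = 25.8 years.

25.8 years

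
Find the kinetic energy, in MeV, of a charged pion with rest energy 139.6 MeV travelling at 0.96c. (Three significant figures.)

359 MeV

Lorentz factor: γ = (1 − 0.9216)^(−1/2) = 3.5714.
Kinetic energy: K = (γ − 1)mc² = (3.5714 − 1) × 139.6 MeV = 2.5714 × 139.6 = 359 MeV.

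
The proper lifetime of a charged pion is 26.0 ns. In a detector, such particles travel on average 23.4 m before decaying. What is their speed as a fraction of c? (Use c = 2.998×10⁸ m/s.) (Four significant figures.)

0.9487c

d = βγcτ ⇒ βγ = d/(cτ) = 23.40 m / (7.7948 m) = 3.002.
β = (βγ)/√(1+(βγ)²) = 3.002/√10.012 = 0.9487.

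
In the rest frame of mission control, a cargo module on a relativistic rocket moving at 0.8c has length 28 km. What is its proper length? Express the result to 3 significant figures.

46.7 km

β² = 0.64, so γ = 1/√0.36 = 1.6667.
Proper length: L₀ = γ·L = 1.6667 × 28 = 46.7 km.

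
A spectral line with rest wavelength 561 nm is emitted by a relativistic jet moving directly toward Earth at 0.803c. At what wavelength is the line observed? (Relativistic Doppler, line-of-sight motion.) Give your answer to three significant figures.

Relativistic Doppler for wavelength: λ_obs = λ_src · √((1−β)/(1+β)).
With β = 0.803: factor = √(0.197/1.803) = 0.33055.
λ_obs = 561 × 0.33055 = 185 nm.

185 nm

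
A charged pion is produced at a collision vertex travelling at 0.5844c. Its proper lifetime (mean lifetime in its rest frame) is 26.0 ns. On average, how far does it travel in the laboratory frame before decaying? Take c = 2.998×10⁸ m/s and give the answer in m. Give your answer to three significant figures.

β² = 0.34152336, so γ = 1/√0.65847664 = 1.2323.
Lab-frame lifetime: Δt = γτ = 1.2323 × 26.0 ns = 32.04 ns.
Distance: d = vΔt = 0.5844 × 2.998×10⁸ m/s × 3.2040×10^-8 s = 5.61 m.

5.61 m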